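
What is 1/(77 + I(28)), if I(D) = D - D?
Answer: 1/77 ≈ 0.012987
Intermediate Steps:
I(D) = 0
1/(77 + I(28)) = 1/(77 + 0) = 1/77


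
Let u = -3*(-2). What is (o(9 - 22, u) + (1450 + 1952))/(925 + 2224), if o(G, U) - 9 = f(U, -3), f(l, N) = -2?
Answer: 3409/3149 ≈ 1.0826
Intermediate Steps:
u = 6
o(G, U) = 7 (o(G, U) = 9 - 2 = 7)
(o(9 - 22, u) + (1450 + 1952))/(925 + 2224) = (7 + (1450 + 1952))/(925 + 2224) = (7 + 3402)/3149 = 3409*(1/3149) = 3409/3149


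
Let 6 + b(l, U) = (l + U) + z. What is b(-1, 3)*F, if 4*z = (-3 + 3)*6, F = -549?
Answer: 2196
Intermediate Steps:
z = 0 (z = ((-3 + 3)*6)/4 = (0*6)/4 = (1/4)*0 = 0)
b(l, U) = -6 + U + l (b(l, U) = -6 + ((l + U) + 0) = -6 + ((U + l) + 0) = -6 + (U + l) = -6 + U + l)
b(-1, 3)*F = (-6 + 3 - 1)*(-549) = -4*(-549) = 2196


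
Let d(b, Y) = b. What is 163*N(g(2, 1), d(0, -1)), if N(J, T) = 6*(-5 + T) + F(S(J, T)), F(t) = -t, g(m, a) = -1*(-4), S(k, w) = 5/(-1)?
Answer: -4075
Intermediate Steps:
S(k, w) = -5 (S(k, w) = 5*(-1) = -5)
g(m, a) = 4
N(J, T) = -25 + 6*T (N(J, T) = 6*(-5 + T) - 1*(-5) = (-30 + 6*T) + 5 = -25 + 6*T)
163*N(g(2, 1), d(0, -1)) = 163*(-25 + 6*0) = 163*(-25 + 0) = 163*(-25) = -4075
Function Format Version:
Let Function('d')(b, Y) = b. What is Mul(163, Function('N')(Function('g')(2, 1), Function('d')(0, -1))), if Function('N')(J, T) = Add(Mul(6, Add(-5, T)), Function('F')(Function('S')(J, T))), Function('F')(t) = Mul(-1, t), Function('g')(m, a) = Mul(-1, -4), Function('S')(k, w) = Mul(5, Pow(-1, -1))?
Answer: -4075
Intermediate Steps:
Function('S')(k, w) = -5 (Function('S')(k, w) = Mul(5, -1) = -5)
Function('g')(m, a) = 4
Function('N')(J, T) = Add(-25, Mul(6, T)) (Function('N')(J, T) = Add(Mul(6, Add(-5, T)), Mul(-1, -5)) = Add(Add(-30, Mul(6, T)), 5) = Add(-25, Mul(6, T)))
Mul(163, Function('N')(Function('g')(2, 1), Function('d')(0, -1))) = Mul(163, Add(-25, Mul(6, 0))) = Mul(163, Add(-25, 0)) = Mul(163, -25) = -4075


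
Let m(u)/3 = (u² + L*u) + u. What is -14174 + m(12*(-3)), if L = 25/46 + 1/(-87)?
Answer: -6971120/667 ≈ -10451.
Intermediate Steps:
L = 2129/4002 (L = 25*(1/46) + 1*(-1/87) = 25/46 - 1/87 = 2129/4002 ≈ 0.53198)
m(u) = 3*u² + 6131*u/1334 (m(u) = 3*((u² + 2129*u/4002) + u) = 3*(u² + 6131*u/4002) = 3*u² + 6131*u/1334)
-14174 + m(12*(-3)) = -14174 + (12*(-3))*(6131 + 4002*(12*(-3)))/1334 = -14174 + (1/1334)*(-36)*(6131 + 4002*(-36)) = -14174 + (1/1334)*(-36)*(6131 - 144072) = -14174 + (1/1334)*(-36)*(-137941) = -14174 + 2482938/667 = -6971120/667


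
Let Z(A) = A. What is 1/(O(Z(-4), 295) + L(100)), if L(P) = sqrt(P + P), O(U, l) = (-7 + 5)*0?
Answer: sqrt(2)/20 ≈ 0.070711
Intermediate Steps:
O(U, l) = 0 (O(U, l) = -2*0 = 0)
L(P) = sqrt(2)*sqrt(P) (L(P) = sqrt(2*P) = sqrt(2)*sqrt(P))
1/(O(Z(-4), 295) + L(100)) = 1/(0 + sqrt(2)*sqrt(100)) = 1/(0 + sqrt(2)*10) = 1/(0 + 10*sqrt(2)) = 1/(10*sqrt(2)) = sqrt(2)/20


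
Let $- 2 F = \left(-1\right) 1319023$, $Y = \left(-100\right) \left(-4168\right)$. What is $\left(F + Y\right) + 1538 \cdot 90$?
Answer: $\frac{2429463}{2} \approx 1.2147 \cdot 10^{6}$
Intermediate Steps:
$Y = 416800$
$F = \frac{1319023}{2}$ ($F = - \frac{\left(-1\right) 1319023}{2} = \left(- \frac{1}{2}\right) \left(-1319023\right) = \frac{1319023}{2} \approx 6.5951 \cdot 10^{5}$)
$\left(F + Y\right) + 1538 \cdot 90 = \left(\frac{1319023}{2} + 416800\right) + 1538 \cdot 90 = \frac{2152623}{2} + 138420 = \frac{2429463}{2}$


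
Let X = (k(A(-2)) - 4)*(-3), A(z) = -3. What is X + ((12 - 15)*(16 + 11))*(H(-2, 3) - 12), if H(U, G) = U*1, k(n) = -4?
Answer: 1158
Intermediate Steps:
H(U, G) = U
X = 24 (X = (-4 - 4)*(-3) = -8*(-3) = 24)
X + ((12 - 15)*(16 + 11))*(H(-2, 3) - 12) = 24 + ((12 - 15)*(16 + 11))*(-2 - 12) = 24 - 3*27*(-14) = 24 - 81*(-14) = 24 + 1134 = 1158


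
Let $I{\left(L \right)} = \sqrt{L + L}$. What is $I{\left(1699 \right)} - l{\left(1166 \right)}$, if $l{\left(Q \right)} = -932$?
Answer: $932 + \sqrt{3398} \approx 990.29$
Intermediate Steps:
$I{\left(L \right)} = \sqrt{2} \sqrt{L}$ ($I{\left(L \right)} = \sqrt{2 L} = \sqrt{2} \sqrt{L}$)
$I{\left(1699 \right)} - l{\left(1166 \right)} = \sqrt{2} \sqrt{1699} - -932 = \sqrt{3398} + 932 = 932 + \sqrt{3398}$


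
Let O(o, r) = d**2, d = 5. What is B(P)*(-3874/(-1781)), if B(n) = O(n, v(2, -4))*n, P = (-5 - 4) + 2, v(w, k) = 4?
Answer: -52150/137 ≈ -380.66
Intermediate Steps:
O(o, r) = 25 (O(o, r) = 5**2 = 25)
P = -7 (P = -9 + 2 = -7)
B(n) = 25*n
B(P)*(-3874/(-1781)) = (25*(-7))*(-3874/(-1781)) = -(-677950)*(-1)/1781 = -175*298/137 = -52150/137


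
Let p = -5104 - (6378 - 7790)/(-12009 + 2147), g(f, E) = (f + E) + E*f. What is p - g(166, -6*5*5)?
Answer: 97534474/4931 ≈ 19780.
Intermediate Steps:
g(f, E) = E + f + E*f (g(f, E) = (E + f) + E*f = E + f + E*f)
p = -25168530/4931 (p = -5104 - (-1412)/(-9862) = -5104 - (-1412)*(-1)/9862 = -5104 - 1*706/4931 = -5104 - 706/4931 = -25168530/4931 ≈ -5104.1)
p - g(166, -6*5*5) = -25168530/4931 - (-6*5*5 + 166 + (-6*5*5)*166) = -25168530/4931 - (-30*5 + 166 - 30*5*166) = -25168530/4931 - (-150 + 166 - 150*166) = -25168530/4931 - (-150 + 166 - 24900) = -25168530/4931 - 1*(-24884) = -25168530/4931 + 24884 = 97534474/4931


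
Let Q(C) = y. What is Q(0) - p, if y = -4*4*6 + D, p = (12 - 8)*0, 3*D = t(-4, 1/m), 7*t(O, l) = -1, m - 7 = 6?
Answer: -2017/21 ≈ -96.048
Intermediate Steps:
m = 13 (m = 7 + 6 = 13)
t(O, l) = -⅐ (t(O, l) = (⅐)*(-1) = -⅐)
D = -1/21 (D = (⅓)*(-⅐) = -1/21 ≈ -0.047619)
p = 0 (p = 4*0 = 0)
y = -2017/21 (y = -4*4*6 - 1/21 = -16*6 - 1/21 = -96 - 1/21 = -2017/21 ≈ -96.048)
Q(C) = -2017/21
Q(0) - p = -2017/21 - 1*0 = -2017/21 + 0 = -2017/21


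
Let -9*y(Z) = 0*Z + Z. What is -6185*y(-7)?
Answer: -43295/9 ≈ -4810.6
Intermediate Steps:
y(Z) = -Z/9 (y(Z) = -(0*Z + Z)/9 = -(0 + Z)/9 = -Z/9)
-6185*y(-7) = -(-6185)*(-7)/9 = -6185*7/9 = -43295/9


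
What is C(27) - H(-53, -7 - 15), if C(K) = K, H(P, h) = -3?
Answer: 30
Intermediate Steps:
C(27) - H(-53, -7 - 15) = 27 - 1*(-3) = 27 + 3 = 30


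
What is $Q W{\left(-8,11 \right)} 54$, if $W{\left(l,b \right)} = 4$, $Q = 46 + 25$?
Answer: $15336$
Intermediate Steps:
$Q = 71$
$Q W{\left(-8,11 \right)} 54 = 71 \cdot 4 \cdot 54 = 284 \cdot 54 = 15336$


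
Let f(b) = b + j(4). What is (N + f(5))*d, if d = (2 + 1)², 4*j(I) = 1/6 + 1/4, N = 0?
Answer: 735/16 ≈ 45.938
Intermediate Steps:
j(I) = 5/48 (j(I) = (1/6 + 1/4)/4 = (1*(⅙) + 1*(¼))/4 = (⅙ + ¼)/4 = (¼)*(5/12) = 5/48)
f(b) = 5/48 + b (f(b) = b + 5/48 = 5/48 + b)
d = 9 (d = 3² = 9)
(N + f(5))*d = (0 + (5/48 + 5))*9 = (0 + 245/48)*9 = (245/48)*9 = 735/16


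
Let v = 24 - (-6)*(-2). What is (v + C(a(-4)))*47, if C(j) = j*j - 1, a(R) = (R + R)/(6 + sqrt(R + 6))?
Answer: 177989/289 - 9024*sqrt(2)/289 ≈ 571.72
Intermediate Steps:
a(R) = 2*R/(6 + sqrt(6 + R)) (a(R) = (2*R)/(6 + sqrt(6 + R)) = 2*R/(6 + sqrt(6 + R)))
C(j) = -1 + j**2 (C(j) = j**2 - 1 = -1 + j**2)
v = 12 (v = 24 - 1*12 = 24 - 12 = 12)
(v + C(a(-4)))*47 = (12 + (-1 + (2*(-4)/(6 + sqrt(6 - 4)))**2))*47 = (12 + (-1 + (2*(-4)/(6 + sqrt(2)))**2))*47 = (12 + (-1 + (-8/(6 + sqrt(2)))**2))*47 = (12 + (-1 + 64/(6 + sqrt(2))**2))*47 = (11 + 64/(6 + sqrt(2))**2)*47 = 517 + 3008/(6 + sqrt(2))**2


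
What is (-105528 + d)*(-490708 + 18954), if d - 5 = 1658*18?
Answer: 35701870966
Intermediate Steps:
d = 29849 (d = 5 + 1658*18 = 5 + 29844 = 29849)
(-105528 + d)*(-490708 + 18954) = (-105528 + 29849)*(-490708 + 18954) = -75679*(-471754) = 35701870966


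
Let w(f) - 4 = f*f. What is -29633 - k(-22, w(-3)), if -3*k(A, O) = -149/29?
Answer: -2578220/87 ≈ -29635.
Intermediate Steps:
w(f) = 4 + f**2 (w(f) = 4 + f*f = 4 + f**2)
k(A, O) = 149/87 (k(A, O) = -(-149)/(3*29) = -1/3*(-149/29) = 149/87)
-29633 - k(-22, w(-3)) = -29633 - 1*149/87 = -29633 - 149/87 = -2578220/87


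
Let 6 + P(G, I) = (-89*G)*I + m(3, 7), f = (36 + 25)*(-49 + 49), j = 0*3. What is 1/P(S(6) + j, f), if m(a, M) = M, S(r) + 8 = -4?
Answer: 1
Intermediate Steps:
S(r) = -12 (S(r) = -8 - 4 = -12)
j = 0
f = 0 (f = 61*0 = 0)
P(G, I) = 1 - 89*G*I (P(G, I) = -6 + ((-89*G)*I + 7) = -6 + (-89*G*I + 7) = -6 + (7 - 89*G*I) = 1 - 89*G*I)
1/P(S(6) + j, f) = 1/(1 - 89*(-12 + 0)*0) = 1/(1 - 89*(-12)*0) = 1/(1 + 0) = 1/1 = 1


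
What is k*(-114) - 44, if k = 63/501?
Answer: -9742/167 ≈ -58.335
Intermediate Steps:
k = 21/167 (k = 63*(1/501) = 21/167 ≈ 0.12575)
k*(-114) - 44 = (21/167)*(-114) - 44 = -2394/167 - 44 = -9742/167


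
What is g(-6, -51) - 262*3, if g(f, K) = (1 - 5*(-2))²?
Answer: -665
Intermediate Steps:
g(f, K) = 121 (g(f, K) = (1 + 10)² = 11² = 121)
g(-6, -51) - 262*3 = 121 - 262*3 = 121 - 1*786 = 121 - 786 = -665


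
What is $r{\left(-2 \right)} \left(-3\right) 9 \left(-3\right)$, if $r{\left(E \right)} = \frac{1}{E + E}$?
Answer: $- \frac{81}{4} \approx -20.25$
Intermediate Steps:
$r{\left(E \right)} = \frac{1}{2 E}$
$r{\left(-2 \right)} \left(-3\right) 9 \left(-3\right) = \frac{1}{2 \left(-2\right)} \left(-3\right) 9 \left(-3\right) = \frac{1}{2} \left(- \frac{1}{2}\right) \left(-3\right) 9 \left(-3\right) = \left(- \frac{1}{4}\right) \left(-3\right) 9 \left(-3\right) = \frac{3}{4} \cdot 9 \left(-3\right) = \frac{27}{4} \left(-3\right) = - \frac{81}{4}$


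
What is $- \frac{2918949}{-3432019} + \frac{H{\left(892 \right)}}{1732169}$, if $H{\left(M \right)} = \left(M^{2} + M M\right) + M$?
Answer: $\frac{10520642262561}{5944836919211} \approx 1.7697$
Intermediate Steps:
$H{\left(M \right)} = M + 2 M^{2}$ ($H{\left(M \right)} = \left(M^{2} + M^{2}\right) + M = 2 M^{2} + M = M + 2 M^{2}$)
$- \frac{2918949}{-3432019} + \frac{H{\left(892 \right)}}{1732169} = - \frac{2918949}{-3432019} + \frac{892 \left(1 + 2 \cdot 892\right)}{1732169} = \left(-2918949\right) \left(- \frac{1}{3432019}\right) + 892 \left(1 + 1784\right) \frac{1}{1732169} = \frac{2918949}{3432019} + 892 \cdot 1785 \cdot \frac{1}{1732169} = \frac{2918949}{3432019} + 1592220 \cdot \frac{1}{1732169} = \frac{2918949}{3432019} + \frac{1592220}{1732169} = \frac{10520642262561}{5944836919211}$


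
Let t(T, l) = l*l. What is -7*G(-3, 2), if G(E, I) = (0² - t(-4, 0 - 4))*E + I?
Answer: -350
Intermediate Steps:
t(T, l) = l²
G(E, I) = I - 16*E (G(E, I) = (0² - (0 - 4)²)*E + I = (0 - 1*(-4)²)*E + I = (0 - 1*16)*E + I = (0 - 16)*E + I = -16*E + I = I - 16*E)
-7*G(-3, 2) = -7*(2 - 16*(-3)) = -7*(2 + 48) = -7*50 = -350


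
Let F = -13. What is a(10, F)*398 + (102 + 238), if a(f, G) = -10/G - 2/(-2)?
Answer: 13574/13 ≈ 1044.2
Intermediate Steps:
a(f, G) = 1 - 10/G (a(f, G) = -10/G - 2*(-1/2) = -10/G + 1 = 1 - 10/G)
a(10, F)*398 + (102 + 238) = ((-10 - 13)/(-13))*398 + (102 + 238) = -1/13*(-23)*398 + 340 = (23/13)*398 + 340 = 9154/13 + 340 = 13574/13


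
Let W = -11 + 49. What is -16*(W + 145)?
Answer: -2928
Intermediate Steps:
W = 38
-16*(W + 145) = -16*(38 + 145) = -16*183 = -2928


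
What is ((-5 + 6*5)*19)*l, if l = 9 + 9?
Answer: 8550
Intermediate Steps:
l = 18
((-5 + 6*5)*19)*l = ((-5 + 6*5)*19)*18 = ((-5 + 30)*19)*18 = (25*19)*18 = 475*18 = 8550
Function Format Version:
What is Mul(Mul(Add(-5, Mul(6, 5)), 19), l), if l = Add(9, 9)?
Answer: 8550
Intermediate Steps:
l = 18
Mul(Mul(Add(-5, Mul(6, 5)), 19), l) = Mul(Mul(Add(-5, Mul(6, 5)), 19), 18) = Mul(Mul(Add(-5, 30), 19), 18) = Mul(Mul(25, 19), 18) = Mul(475, 18) = 8550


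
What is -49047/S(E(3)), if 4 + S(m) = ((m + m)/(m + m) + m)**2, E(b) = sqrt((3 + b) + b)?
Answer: -16349/4 ≈ -4087.3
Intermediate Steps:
E(b) = sqrt(3 + 2*b)
S(m) = -4 + (1 + m)**2 (S(m) = -4 + ((m + m)/(m + m) + m)**2 = -4 + ((2*m)/((2*m)) + m)**2 = -4 + ((2*m)*(1/(2*m)) + m)**2 = -4 + (1 + m)**2)
-49047/S(E(3)) = -49047/(-4 + (1 + sqrt(3 + 2*3))**2) = -49047/(-4 + (1 + sqrt(3 + 6))**2) = -49047/(-4 + (1 + sqrt(9))**2) = -49047/(-4 + (1 + 3)**2) = -49047/(-4 + 4**2) = -49047/(-4 + 16) = -49047/12 = -49047*1/12 = -16349/4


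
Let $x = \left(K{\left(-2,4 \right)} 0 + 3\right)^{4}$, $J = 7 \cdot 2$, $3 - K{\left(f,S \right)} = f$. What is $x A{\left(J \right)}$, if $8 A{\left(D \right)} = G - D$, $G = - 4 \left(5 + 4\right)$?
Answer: $- \frac{2025}{4} \approx -506.25$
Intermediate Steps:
$K{\left(f,S \right)} = 3 - f$
$G = -36$ ($G = \left(-4\right) 9 = -36$)
$J = 14$
$A{\left(D \right)} = - \frac{9}{2} - \frac{D}{8}$ ($A{\left(D \right)} = \frac{-36 - D}{8} = - \frac{9}{2} - \frac{D}{8}$)
$x = 81$ ($x = \left(\left(3 - -2\right) 0 + 3\right)^{4} = \left(\left(3 + 2\right) 0 + 3\right)^{4} = \left(5 \cdot 0 + 3\right)^{4} = \left(0 + 3\right)^{4} = 3^{4} = 81$)
$x A{\left(J \right)} = 81 \left(- \frac{9}{2} - \frac{7}{4}\right) = 81 \left(- \frac{25}{4}\right) = - \frac{2025}{4}$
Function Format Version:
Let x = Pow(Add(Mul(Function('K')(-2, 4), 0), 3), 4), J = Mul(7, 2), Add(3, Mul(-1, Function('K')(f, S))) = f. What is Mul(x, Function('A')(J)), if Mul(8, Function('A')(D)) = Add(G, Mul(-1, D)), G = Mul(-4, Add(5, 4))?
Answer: Rational(-2025, 4) ≈ -506.25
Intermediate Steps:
Function('K')(f, S) = Add(3, Mul(-1, f))
G = -36 (G = Mul(-4, 9) = -36)
J = 14
Function('A')(D) = Add(Rational(-9, 2), Mul(Rational(-1, 8), D)) (Function('A')(D) = Mul(Rational(1, 8), Add(-36, Mul(-1, D))) = Add(Rational(-9, 2), Mul(Rational(-1, 8), D)))
x = 81 (x = Pow(Add(Mul(Add(3, Mul(-1, -2)), 0), 3), 4) = Pow(Add(Mul(Add(3, 2), 0), 3), 4) = Pow(Add(Mul(5, 0), 3), 4) = Pow(Add(0, 3), 4) = Pow(3, 4) = 81)
Mul(x, Function('A')(J)) = Mul(81, Add(Rational(-9, 2), Mul(Rational(-1, 8), 14))) = Mul(81, Add(Rational(-9, 2), Rational(-7, 4))) = Mul(81, Rational(-25, 4)) = Rational(-2025, 4)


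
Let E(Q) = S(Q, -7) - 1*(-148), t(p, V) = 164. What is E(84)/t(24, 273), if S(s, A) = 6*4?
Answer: 43/41 ≈ 1.0488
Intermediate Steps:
S(s, A) = 24
E(Q) = 172 (E(Q) = 24 - 1*(-148) = 24 + 148 = 172)
E(84)/t(24, 273) = 172/164 = 172*(1/164) = 43/41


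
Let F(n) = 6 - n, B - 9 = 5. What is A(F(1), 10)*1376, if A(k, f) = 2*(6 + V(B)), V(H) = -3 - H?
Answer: -30272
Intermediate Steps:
B = 14 (B = 9 + 5 = 14)
A(k, f) = -22 (A(k, f) = 2*(6 + (-3 - 1*14)) = 2*(6 + (-3 - 14)) = 2*(6 - 17) = 2*(-11) = -22)
A(F(1), 10)*1376 = -22*1376 = -30272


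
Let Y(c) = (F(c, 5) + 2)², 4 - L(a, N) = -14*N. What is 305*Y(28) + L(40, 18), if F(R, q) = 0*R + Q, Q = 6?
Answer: 19776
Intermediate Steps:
F(R, q) = 6 (F(R, q) = 0*R + 6 = 0 + 6 = 6)
L(a, N) = 4 + 14*N (L(a, N) = 4 - (-14)*N = 4 + 14*N)
Y(c) = 64 (Y(c) = (6 + 2)² = 8² = 64)
305*Y(28) + L(40, 18) = 305*64 + (4 + 14*18) = 19520 + (4 + 252) = 19520 + 256 = 19776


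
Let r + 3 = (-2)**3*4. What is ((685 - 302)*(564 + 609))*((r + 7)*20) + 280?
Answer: -251584760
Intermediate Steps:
r = -35 (r = -3 + (-2)**3*4 = -3 - 8*4 = -3 - 32 = -35)
((685 - 302)*(564 + 609))*((r + 7)*20) + 280 = ((685 - 302)*(564 + 609))*((-35 + 7)*20) + 280 = (383*1173)*(-28*20) + 280 = 449259*(-560) + 280 = -251585040 + 280 = -251584760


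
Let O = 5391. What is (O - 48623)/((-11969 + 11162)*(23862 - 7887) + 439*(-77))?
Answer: 10808/3231407 ≈ 0.0033447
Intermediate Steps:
(O - 48623)/((-11969 + 11162)*(23862 - 7887) + 439*(-77)) = (5391 - 48623)/((-11969 + 11162)*(23862 - 7887) + 439*(-77)) = -43232/(-807*15975 - 33803) = -43232/(-12891825 - 33803) = -43232/(-12925628) = -43232*(-1/12925628) = 10808/3231407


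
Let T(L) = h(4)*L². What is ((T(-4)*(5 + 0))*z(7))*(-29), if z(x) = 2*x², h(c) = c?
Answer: -909440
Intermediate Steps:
T(L) = 4*L²
((T(-4)*(5 + 0))*z(7))*(-29) = (((4*(-4)²)*(5 + 0))*(2*7²))*(-29) = (((4*16)*5)*(2*49))*(-29) = ((64*5)*98)*(-29) = (320*98)*(-29) = 31360*(-29) = -909440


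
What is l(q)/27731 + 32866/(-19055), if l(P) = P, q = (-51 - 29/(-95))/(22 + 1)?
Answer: -398303232878/230917007585 ≈ -1.7249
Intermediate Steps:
q = -4816/2185 (q = (-51 - 29*(-1/95))/23 = (-51 + 29/95)*(1/23) = -4816/95*1/23 = -4816/2185 ≈ -2.2041)
l(q)/27731 + 32866/(-19055) = -4816/2185/27731 + 32866/(-19055) = -4816/2185*1/27731 + 32866*(-1/19055) = -4816/60592235 - 32866/19055 = -398303232878/230917007585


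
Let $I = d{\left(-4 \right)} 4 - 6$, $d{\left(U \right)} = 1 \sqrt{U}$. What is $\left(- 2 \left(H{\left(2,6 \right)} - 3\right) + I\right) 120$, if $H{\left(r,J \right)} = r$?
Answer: $-480 + 960 i \approx -480.0 + 960.0 i$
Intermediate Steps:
$d{\left(U \right)} = \sqrt{U}$
$I = -6 + 8 i$ ($I = \sqrt{-4} \cdot 4 - 6 = 2 i 4 - 6 = 8 i - 6 = -6 + 8 i \approx -6.0 + 8.0 i$)
$\left(- 2 \left(H{\left(2,6 \right)} - 3\right) + I\right) 120 = \left(- 2 \left(2 - 3\right) - \left(6 - 8 i\right)\right) 120 = \left(\left(-2\right) \left(-1\right) - \left(6 - 8 i\right)\right) 120 = \left(2 - \left(6 - 8 i\right)\right) 120 = \left(-4 + 8 i\right) 120 = -480 + 960 i$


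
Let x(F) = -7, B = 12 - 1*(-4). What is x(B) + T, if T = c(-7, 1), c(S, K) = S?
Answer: -14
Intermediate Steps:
B = 16 (B = 12 + 4 = 16)
T = -7
x(B) + T = -7 - 7 = -14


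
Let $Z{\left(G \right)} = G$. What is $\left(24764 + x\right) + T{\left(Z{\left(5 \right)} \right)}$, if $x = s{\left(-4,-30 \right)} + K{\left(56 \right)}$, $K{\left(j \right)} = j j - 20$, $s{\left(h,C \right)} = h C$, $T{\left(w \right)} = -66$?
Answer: $27934$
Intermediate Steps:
$s{\left(h,C \right)} = C h$
$K{\left(j \right)} = -20 + j^{2}$ ($K{\left(j \right)} = j^{2} - 20 = -20 + j^{2}$)
$x = 3236$ ($x = \left(-30\right) \left(-4\right) - \left(20 - 56^{2}\right) = 120 + \left(-20 + 3136\right) = 120 + 3116 = 3236$)
$\left(24764 + x\right) + T{\left(Z{\left(5 \right)} \right)} = \left(24764 + 3236\right) - 66 = 28000 - 66 = 27934$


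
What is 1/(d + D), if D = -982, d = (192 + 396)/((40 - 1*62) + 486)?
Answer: -116/113765 ≈ -0.0010196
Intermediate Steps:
d = 147/116 (d = 588/((40 - 62) + 486) = 588/(-22 + 486) = 588/464 = 588*(1/464) = 147/116 ≈ 1.2672)
1/(d + D) = 1/(147/116 - 982) = 1/(-113765/116) = -116/113765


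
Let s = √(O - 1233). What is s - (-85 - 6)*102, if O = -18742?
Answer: 9282 + 5*I*√799 ≈ 9282.0 + 141.33*I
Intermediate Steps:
s = 5*I*√799 (s = √(-18742 - 1233) = √(-19975) = 5*I*√799 ≈ 141.33*I)
s - (-85 - 6)*102 = 5*I*√799 - (-85 - 6)*102 = 5*I*√799 - (-91)*102 = 5*I*√799 - 1*(-9282) = 5*I*√799 + 9282 = 9282 + 5*I*√799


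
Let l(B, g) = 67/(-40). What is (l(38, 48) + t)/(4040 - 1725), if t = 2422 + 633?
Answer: 122133/92600 ≈ 1.3189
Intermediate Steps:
t = 3055
l(B, g) = -67/40 (l(B, g) = 67*(-1/40) = -67/40)
(l(38, 48) + t)/(4040 - 1725) = (-67/40 + 3055)/(4040 - 1725) = (122133/40)/2315 = (122133/40)*(1/2315) = 122133/92600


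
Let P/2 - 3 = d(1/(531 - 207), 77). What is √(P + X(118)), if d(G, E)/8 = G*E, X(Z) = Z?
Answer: 4*√647/9 ≈ 11.305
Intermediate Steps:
d(G, E) = 8*E*G (d(G, E) = 8*(G*E) = 8*(E*G) = 8*E*G)
P = 794/81 (P = 6 + 2*(8*77/(531 - 207)) = 6 + 2*(8*77/324) = 6 + 2*(8*77*(1/324)) = 6 + 2*(154/81) = 6 + 308/81 = 794/81 ≈ 9.8025)
√(P + X(118)) = √(794/81 + 118) = √(10352/81) = 4*√647/9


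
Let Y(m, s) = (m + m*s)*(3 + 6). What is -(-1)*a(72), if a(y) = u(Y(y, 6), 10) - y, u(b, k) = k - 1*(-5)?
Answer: -57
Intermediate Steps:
Y(m, s) = 9*m + 9*m*s (Y(m, s) = (m + m*s)*9 = 9*m + 9*m*s)
u(b, k) = 5 + k (u(b, k) = k + 5 = 5 + k)
a(y) = 15 - y (a(y) = (5 + 10) - y = 15 - y)
-(-1)*a(72) = -(-1)*(15 - 1*72) = -(-1)*(15 - 72) = -(-1)*(-57) = -1*57 = -57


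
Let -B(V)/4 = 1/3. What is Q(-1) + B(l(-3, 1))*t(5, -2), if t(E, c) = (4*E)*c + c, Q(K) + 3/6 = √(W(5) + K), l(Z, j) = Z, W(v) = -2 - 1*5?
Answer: 111/2 + 2*I*√2 ≈ 55.5 + 2.8284*I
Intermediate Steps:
W(v) = -7 (W(v) = -2 - 5 = -7)
B(V) = -4/3
Q(K) = -½ + √(-7 + K)
t(E, c) = c + 4*E*c (t(E, c) = 4*E*c + c = c + 4*E*c)
Q(-1) + B(l(-3, 1))*t(5, -2) = (-½ + √(-7 - 1)) - (-8)*(1 + 4*5)/3 = (-½ + √(-8)) - (-8)*(1 + 20)/3 = (-½ + 2*I*√2) - (-8)*21/3 = (-½ + 2*I*√2) - 4/3*(-42) = (-½ + 2*I*√2) + 56 = 111/2 + 2*I*√2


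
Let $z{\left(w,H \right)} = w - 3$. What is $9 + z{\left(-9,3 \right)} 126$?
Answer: $-1503$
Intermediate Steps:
$z{\left(w,H \right)} = -3 + w$
$9 + z{\left(-9,3 \right)} 126 = 9 + \left(-3 - 9\right) 126 = 9 - 1512 = -1503$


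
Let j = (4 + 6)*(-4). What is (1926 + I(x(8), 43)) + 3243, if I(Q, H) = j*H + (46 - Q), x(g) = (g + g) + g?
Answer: 3471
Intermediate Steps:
j = -40 (j = 10*(-4) = -40)
x(g) = 3*g (x(g) = 2*g + g = 3*g)
I(Q, H) = 46 - Q - 40*H (I(Q, H) = -40*H + (46 - Q) = 46 - Q - 40*H)
(1926 + I(x(8), 43)) + 3243 = (1926 + (46 - 3*8 - 40*43)) + 3243 = (1926 + (46 - 1*24 - 1720)) + 3243 = (1926 + (46 - 24 - 1720)) + 3243 = (1926 - 1698) + 3243 = 228 + 3243 = 3471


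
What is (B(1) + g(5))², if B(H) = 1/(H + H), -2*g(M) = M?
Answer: 4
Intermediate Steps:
g(M) = -M/2
B(H) = 1/(2*H)
(B(1) + g(5))² = ((½)/1 - ½*5)² = ((½)*1 - 5/2)² = (½ - 5/2)² = (-2)² = 4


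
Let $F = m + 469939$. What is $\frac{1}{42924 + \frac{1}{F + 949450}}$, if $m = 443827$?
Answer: $\frac{1863216}{79976683585} \approx 2.3297 \cdot 10^{-5}$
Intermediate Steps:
$F = 913766$ ($F = 443827 + 469939 = 913766$)
$\frac{1}{42924 + \frac{1}{F + 949450}} = \frac{1}{42924 + \frac{1}{913766 + 949450}} = \frac{1}{42924 + \frac{1}{1863216}} = \frac{1}{\frac{79976683585}{1863216}} = \frac{1863216}{79976683585}$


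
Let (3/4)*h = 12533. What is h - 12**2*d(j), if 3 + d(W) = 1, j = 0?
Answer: 50996/3 ≈ 16999.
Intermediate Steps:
d(W) = -2 (d(W) = -3 + 1 = -2)
h = 50132/3 (h = (4/3)*12533 = 50132/3 ≈ 16711.)
h - 12**2*d(j) = 50132/3 - 12**2*(-2) = 50132/3 - 144*(-2) = 50132/3 - 1*(-288) = 50132/3 + 288 = 50996/3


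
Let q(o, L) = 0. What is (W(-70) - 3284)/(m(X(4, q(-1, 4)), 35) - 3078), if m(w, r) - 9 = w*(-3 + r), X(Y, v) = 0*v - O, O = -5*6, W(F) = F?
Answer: 1118/703 ≈ 1.5903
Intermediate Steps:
O = -30
X(Y, v) = 30 (X(Y, v) = 0*v - 1*(-30) = 0 + 30 = 30)
m(w, r) = 9 + w*(-3 + r)
(W(-70) - 3284)/(m(X(4, q(-1, 4)), 35) - 3078) = (-70 - 3284)/((9 - 3*30 + 35*30) - 3078) = -3354/((9 - 90 + 1050) - 3078) = -3354/(969 - 3078) = -3354/(-2109) = -3354*(-1/2109) = 1118/703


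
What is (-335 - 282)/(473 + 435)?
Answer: -617/908 ≈ -0.67952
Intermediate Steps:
(-335 - 282)/(473 + 435) = -617/908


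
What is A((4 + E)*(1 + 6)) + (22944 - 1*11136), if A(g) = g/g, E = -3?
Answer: 11809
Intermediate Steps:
A(g) = 1
A((4 + E)*(1 + 6)) + (22944 - 1*11136) = 1 + (22944 - 1*11136) = 1 + (22944 - 11136) = 1 + 11808 = 11809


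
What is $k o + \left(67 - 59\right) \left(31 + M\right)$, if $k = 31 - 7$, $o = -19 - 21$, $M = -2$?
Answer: $-728$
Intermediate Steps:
$o = -40$
$k = 24$ ($k = 31 - 7 = 24$)
$k o + \left(67 - 59\right) \left(31 + M\right) = 24 \left(-40\right) + \left(67 - 59\right) \left(31 - 2\right) = -960 + 8 \cdot 29 = -960 + 232 = -728$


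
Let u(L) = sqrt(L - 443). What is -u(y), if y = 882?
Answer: -sqrt(439) ≈ -20.952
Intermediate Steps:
u(L) = sqrt(-443 + L)
-u(y) = -sqrt(-443 + 882) = -sqrt(439)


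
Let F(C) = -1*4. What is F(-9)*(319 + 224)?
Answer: -2172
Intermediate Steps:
F(C) = -4
F(-9)*(319 + 224) = -4*(319 + 224) = -4*543 = -2172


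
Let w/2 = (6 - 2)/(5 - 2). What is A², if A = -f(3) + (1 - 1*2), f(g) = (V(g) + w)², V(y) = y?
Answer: 88804/81 ≈ 1096.3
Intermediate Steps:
w = 8/3 (w = 2*((6 - 2)/(5 - 2)) = 2*(4/3) = 8/3 ≈ 2.6667)
f(g) = (8/3 + g)² (f(g) = (g + 8/3)² = (8/3 + g)²)
A = -298/9 (A = -(8 + 3*3)²/9 + (1 - 1*2) = -(8 + 9)²/9 + (1 - 2) = -17²/9 - 1 = -289/9 - 1 = -298/9 ≈ -33.111)
A² = (-298/9)² = 88804/81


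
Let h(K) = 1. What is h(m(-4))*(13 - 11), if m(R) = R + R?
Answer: 2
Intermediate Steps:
m(R) = 2*R
h(m(-4))*(13 - 11) = 1*(13 - 11) = 1*2 = 2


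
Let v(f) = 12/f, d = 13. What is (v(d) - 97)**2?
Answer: 1560001/169 ≈ 9230.8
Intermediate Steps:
(v(d) - 97)**2 = (12/13 - 97)**2 = (-1249/13)**2 = 1560001/169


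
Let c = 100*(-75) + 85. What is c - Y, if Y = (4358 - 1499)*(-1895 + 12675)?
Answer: -30827435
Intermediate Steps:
Y = 30820020 (Y = 2859*10780 = 30820020)
c = -7415 (c = -7500 + 85 = -7415)
c - Y = -7415 - 1*30820020 = -7415 - 30820020 = -30827435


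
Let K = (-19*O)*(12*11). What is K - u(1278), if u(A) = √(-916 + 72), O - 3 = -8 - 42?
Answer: 117876 - 2*I*√211 ≈ 1.1788e+5 - 29.052*I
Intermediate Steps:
O = -47 (O = 3 + (-8 - 42) = 3 - 50 = -47)
u(A) = 2*I*√211 (u(A) = √(-844) = 2*I*√211)
K = 117876 (K = (-19*(-47))*(12*11) = 893*132 = 117876)
K - u(1278) = 117876 - 2*I*√211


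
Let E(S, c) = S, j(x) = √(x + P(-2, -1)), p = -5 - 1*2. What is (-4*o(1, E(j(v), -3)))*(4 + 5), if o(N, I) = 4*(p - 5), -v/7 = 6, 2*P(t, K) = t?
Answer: 1728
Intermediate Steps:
P(t, K) = t/2
p = -7 (p = -5 - 2 = -7)
v = -42 (v = -7*6 = -42)
j(x) = √(-1 + x) (j(x) = √(x + (½)*(-2)) = √(x - 1) = √(-1 + x))
o(N, I) = -48 (o(N, I) = 4*(-7 - 5) = 4*(-12) = -48)
(-4*o(1, E(j(v), -3)))*(4 + 5) = (-4*(-48))*(4 + 5) = 192*9 = 1728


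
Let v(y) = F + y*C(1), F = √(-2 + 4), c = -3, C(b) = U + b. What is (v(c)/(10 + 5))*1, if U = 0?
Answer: -⅕ + √2/15 ≈ -0.10572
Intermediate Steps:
C(b) = b (C(b) = 0 + b = b)
F = √2 ≈ 1.4142
v(y) = y + √2 (v(y) = √2 + y*1 = √2 + y = y + √2)
(v(c)/(10 + 5))*1 = ((-3 + √2)/(10 + 5))*1 = ((-3 + √2)/15)*1 = (-⅕ + √2/15)*1 = -⅕ + √2/15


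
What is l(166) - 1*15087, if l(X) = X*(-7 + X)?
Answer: 11307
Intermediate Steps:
l(166) - 1*15087 = 166*(-7 + 166) - 1*15087 = 166*159 - 15087 = 26394 - 15087 = 11307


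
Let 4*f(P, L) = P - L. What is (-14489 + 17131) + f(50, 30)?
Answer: 2647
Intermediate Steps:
f(P, L) = -L/4 + P/4 (f(P, L) = (P - L)/4 = -L/4 + P/4)
(-14489 + 17131) + f(50, 30) = (-14489 + 17131) + (-¼*30 + (¼)*50) = 2642 + (-15/2 + 25/2) = 2642 + 5 = 2647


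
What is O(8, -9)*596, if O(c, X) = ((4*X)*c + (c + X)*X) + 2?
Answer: -165092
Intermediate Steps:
O(c, X) = 2 + X*(X + c) + 4*X*c (O(c, X) = (4*X*c + (X + c)*X) + 2 = (4*X*c + X*(X + c)) + 2 = (X*(X + c) + 4*X*c) + 2 = 2 + X*(X + c) + 4*X*c)
O(8, -9)*596 = (2 + (-9)² + 5*(-9)*8)*596 = (2 + 81 - 360)*596 = -277*596 = -165092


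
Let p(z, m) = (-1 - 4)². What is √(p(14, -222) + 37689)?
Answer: √37714 ≈ 194.20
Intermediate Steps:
p(z, m) = 25 (p(z, m) = (-5)² = 25)
√(p(14, -222) + 37689) = √(25 + 37689) = √37714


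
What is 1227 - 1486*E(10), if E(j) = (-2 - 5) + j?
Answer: -3231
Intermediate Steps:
E(j) = -7 + j
1227 - 1486*E(10) = 1227 - 1486*(-7 + 10) = 1227 - 1486*3 = 1227 - 4458 = -3231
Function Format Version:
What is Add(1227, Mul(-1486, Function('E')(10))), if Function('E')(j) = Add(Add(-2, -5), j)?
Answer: -3231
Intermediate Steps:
Function('E')(j) = Add(-7, j)
Add(1227, Mul(-1486, Function('E')(10))) = Add(1227, Mul(-1486, Add(-7, 10))) = Add(1227, Mul(-1486, 3)) = Add(1227, -4458) = -3231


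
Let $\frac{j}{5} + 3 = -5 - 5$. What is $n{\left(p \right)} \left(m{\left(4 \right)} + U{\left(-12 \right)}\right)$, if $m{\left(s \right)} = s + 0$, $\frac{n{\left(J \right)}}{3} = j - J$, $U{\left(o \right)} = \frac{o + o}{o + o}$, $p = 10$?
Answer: $-1125$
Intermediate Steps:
$j = -65$ ($j = -15 + 5 \left(-5 - 5\right) = -15 + 5 \left(-10\right) = -15 - 50 = -65$)
$U{\left(o \right)} = 1$ ($U{\left(o \right)} = \frac{2 o}{2 o} = 2 o \frac{1}{2 o} = 1$)
$n{\left(J \right)} = -195 - 3 J$ ($n{\left(J \right)} = 3 \left(-65 - J\right) = -195 - 3 J$)
$m{\left(s \right)} = s$
$n{\left(p \right)} \left(m{\left(4 \right)} + U{\left(-12 \right)}\right) = \left(-195 - 30\right) \left(4 + 1\right) = \left(-195 - 30\right) 5 = \left(-225\right) 5 = -1125$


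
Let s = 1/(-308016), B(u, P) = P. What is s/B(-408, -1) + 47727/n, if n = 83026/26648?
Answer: 195871855458281/12786668208 ≈ 15318.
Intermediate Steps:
n = 41513/13324 (n = 83026*(1/26648) = 41513/13324 ≈ 3.1157)
s = -1/308016 ≈ -3.2466e-6
s/B(-408, -1) + 47727/n = -1/308016/(-1) + 47727/(41513/13324) = -1/308016*(-1) + 47727*(13324/41513) = 1/308016 + 635914548/41513 = 195871855458281/12786668208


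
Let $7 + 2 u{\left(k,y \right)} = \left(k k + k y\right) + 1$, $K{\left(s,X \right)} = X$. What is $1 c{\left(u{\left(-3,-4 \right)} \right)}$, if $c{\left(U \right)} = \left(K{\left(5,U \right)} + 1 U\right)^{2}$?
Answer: $225$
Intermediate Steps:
$u{\left(k,y \right)} = -3 + \frac{k^{2}}{2} + \frac{k y}{2}$ ($u{\left(k,y \right)} = - \frac{7}{2} + \frac{\left(k k + k y\right) + 1}{2} = - \frac{7}{2} + \frac{\left(k^{2} + k y\right) + 1}{2} = - \frac{7}{2} + \frac{1 + k^{2} + k y}{2} = - \frac{7}{2} + \left(\frac{1}{2} + \frac{k^{2}}{2} + \frac{k y}{2}\right) = -3 + \frac{k^{2}}{2} + \frac{k y}{2}$)
$c{\left(U \right)} = 4 U^{2}$ ($c{\left(U \right)} = \left(U + 1 U\right)^{2} = \left(U + U\right)^{2} = \left(2 U\right)^{2} = 4 U^{2}$)
$1 c{\left(u{\left(-3,-4 \right)} \right)} = 1 \cdot 4 \left(-3 + \frac{\left(-3\right)^{2}}{2} + \frac{1}{2} \left(-3\right) \left(-4\right)\right)^{2} = 1 \cdot 4 \left(-3 + \frac{1}{2} \cdot 9 + 6\right)^{2} = 1 \cdot 4 \left(-3 + \frac{9}{2} + 6\right)^{2} = 1 \cdot 4 \left(\frac{15}{2}\right)^{2} = 1 \cdot 4 \cdot \frac{225}{4} = 1 \cdot 225 = 225$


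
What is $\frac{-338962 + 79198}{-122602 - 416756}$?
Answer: $\frac{43294}{89893} \approx 0.48162$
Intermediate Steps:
$\frac{-338962 + 79198}{-122602 - 416756} = - \frac{259764}{-122602 - 416756} = - \frac{259764}{-539358} = \left(-259764\right) \left(- \frac{1}{539358}\right) = \frac{43294}{89893}$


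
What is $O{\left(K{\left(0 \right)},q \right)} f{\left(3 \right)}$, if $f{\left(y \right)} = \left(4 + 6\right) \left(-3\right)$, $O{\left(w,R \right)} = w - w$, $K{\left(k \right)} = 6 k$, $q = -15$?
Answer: $0$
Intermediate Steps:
$O{\left(w,R \right)} = 0$
$f{\left(y \right)} = -30$ ($f{\left(y \right)} = 10 \left(-3\right) = -30$)
$O{\left(K{\left(0 \right)},q \right)} f{\left(3 \right)} = 0 \left(-30\right) = 0$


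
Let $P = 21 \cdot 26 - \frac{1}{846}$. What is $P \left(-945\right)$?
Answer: $- \frac{48501075}{94} \approx -5.1597 \cdot 10^{5}$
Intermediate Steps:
$P = \frac{461915}{846}$ ($P = 546 - \frac{1}{846} = \frac{461915}{846} \approx 546.0$)
$P \left(-945\right) = \frac{461915}{846} \left(-945\right) = - \frac{48501075}{94}$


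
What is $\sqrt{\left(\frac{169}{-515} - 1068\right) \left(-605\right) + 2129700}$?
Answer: $\frac{\sqrt{29450992807}}{103} \approx 1666.1$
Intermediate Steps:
$\sqrt{\left(\frac{169}{-515} - 1068\right) \left(-605\right) + 2129700} = \sqrt{\left(169 \left(- \frac{1}{515}\right) - 1068\right) \left(-605\right) + 2129700} = \sqrt{\left(- \frac{169}{515} - 1068\right) \left(-605\right) + 2129700} = \sqrt{\left(- \frac{550189}{515}\right) \left(-605\right) + 2129700} = \sqrt{\frac{66572869}{103} + 2129700} = \sqrt{\frac{285931969}{103}} = \frac{\sqrt{29450992807}}{103}$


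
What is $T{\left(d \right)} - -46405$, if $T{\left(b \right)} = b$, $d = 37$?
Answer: $46442$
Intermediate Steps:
$T{\left(d \right)} - -46405 = 37 - -46405 = 37 + 46405 = 46442$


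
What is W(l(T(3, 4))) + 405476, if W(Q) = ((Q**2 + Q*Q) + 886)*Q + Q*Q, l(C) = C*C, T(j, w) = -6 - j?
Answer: 1546685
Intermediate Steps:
l(C) = C**2
W(Q) = Q**2 + Q*(886 + 2*Q**2) (W(Q) = ((Q**2 + Q**2) + 886)*Q + Q**2 = (2*Q**2 + 886)*Q + Q**2 = (886 + 2*Q**2)*Q + Q**2 = Q*(886 + 2*Q**2) + Q**2 = Q**2 + Q*(886 + 2*Q**2))
W(l(T(3, 4))) + 405476 = (-6 - 1*3)**2*(886 + (-6 - 1*3)**2 + 2*((-6 - 1*3)**2)**2) + 405476 = (-6 - 3)**2*(886 + (-6 - 3)**2 + 2*((-6 - 3)**2)**2) + 405476 = (-9)**2*(886 + (-9)**2 + 2*((-9)**2)**2) + 405476 = 81*(886 + 81 + 2*81**2) + 405476 = 81*(886 + 81 + 2*6561) + 405476 = 81*(886 + 81 + 13122) + 405476 = 81*14089 + 405476 = 1141209 + 405476 = 1546685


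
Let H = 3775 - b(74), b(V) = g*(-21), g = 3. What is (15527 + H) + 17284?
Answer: 36649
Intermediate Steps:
b(V) = -63 (b(V) = 3*(-21) = -63)
H = 3838 (H = 3775 - 1*(-63) = 3775 + 63 = 3838)
(15527 + H) + 17284 = (15527 + 3838) + 17284 = 19365 + 17284 = 36649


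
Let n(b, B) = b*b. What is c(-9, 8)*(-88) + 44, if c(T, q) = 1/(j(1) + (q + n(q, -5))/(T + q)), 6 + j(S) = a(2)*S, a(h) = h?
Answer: 858/19 ≈ 45.158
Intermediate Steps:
n(b, B) = b²
j(S) = -6 + 2*S
c(T, q) = 1/(-4 + (q + q²)/(T + q)) (c(T, q) = 1/((-6 + 2*1) + (q + q²)/(T + q)) = 1/((-6 + 2) + (q + q²)/(T + q)) = 1/(-4 + (q + q²)/(T + q)))
c(-9, 8)*(-88) + 44 = ((-9 + 8)/(8² - 4*(-9) - 3*8))*(-88) + 44 = (-1/(64 + 36 - 24))*(-88) + 44 = (-1/76)*(-88) + 44 = ((1/76)*(-1))*(-88) + 44 = -1/76*(-88) + 44 = 22/19 + 44 = 858/19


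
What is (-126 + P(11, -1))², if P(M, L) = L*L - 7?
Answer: 17424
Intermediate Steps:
P(M, L) = -7 + L² (P(M, L) = L² - 7 = -7 + L²)
(-126 + P(11, -1))² = (-126 + (-7 + (-1)²))² = (-126 + (-7 + 1))² = (-126 - 6)² = (-132)² = 17424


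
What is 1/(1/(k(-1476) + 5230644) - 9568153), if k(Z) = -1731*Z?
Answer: -7785600/74493811996799 ≈ -1.0451e-7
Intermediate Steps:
1/(1/(k(-1476) + 5230644) - 9568153) = 1/(1/(-1731*(-1476) + 5230644) - 9568153) = 1/(1/(2554956 + 5230644) - 9568153) = 1/(1/7785600 - 9568153) = 1/(-74493811996799/7785600) = -7785600/74493811996799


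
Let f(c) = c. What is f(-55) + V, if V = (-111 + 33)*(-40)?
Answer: 3065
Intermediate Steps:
V = 3120 (V = -78*(-40) = 3120)
f(-55) + V = -55 + 3120 = 3065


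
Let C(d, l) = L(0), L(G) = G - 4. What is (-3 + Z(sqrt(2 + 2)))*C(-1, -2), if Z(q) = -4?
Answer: 28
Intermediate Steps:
L(G) = -4 + G
C(d, l) = -4 (C(d, l) = -4 + 0 = -4)
(-3 + Z(sqrt(2 + 2)))*C(-1, -2) = (-3 - 4)*(-4) = -7*(-4) = 28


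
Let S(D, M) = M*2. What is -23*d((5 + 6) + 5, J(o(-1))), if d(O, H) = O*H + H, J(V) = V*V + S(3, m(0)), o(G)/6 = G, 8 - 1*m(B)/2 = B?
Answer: -26588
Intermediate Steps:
m(B) = 16 - 2*B
S(D, M) = 2*M
o(G) = 6*G
J(V) = 32 + V² (J(V) = V*V + 2*(16 - 2*0) = V² + 2*(16 + 0) = V² + 2*16 = V² + 32 = 32 + V²)
d(O, H) = H + H*O (d(O, H) = H*O + H = H + H*O)
-23*d((5 + 6) + 5, J(o(-1))) = -23*(32 + (6*(-1))²)*(1 + ((5 + 6) + 5)) = -23*(32 + (-6)²)*(1 + (11 + 5)) = -23*(32 + 36)*(1 + 16) = -1564*17 = -23*1156 = -26588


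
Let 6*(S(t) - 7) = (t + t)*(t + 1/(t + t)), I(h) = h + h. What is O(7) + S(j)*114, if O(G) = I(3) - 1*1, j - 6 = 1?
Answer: 2684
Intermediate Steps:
I(h) = 2*h
j = 7 (j = 6 + 1 = 7)
S(t) = 7 + t*(t + 1/(2*t))/3 (S(t) = 7 + ((t + t)*(t + 1/(t + t)))/6 = 7 + ((2*t)*(t + 1/(2*t)))/6 = 7 + (2*t*(t + 1/(2*t)))/6 = 7 + t*(t + 1/(2*t))/3)
O(G) = 5 (O(G) = 2*3 - 1*1 = 6 - 1 = 5)
O(7) + S(j)*114 = 5 + (43/6 + (1/3)*7**2)*114 = 5 + (43/6 + (1/3)*49)*114 = 5 + (43/6 + 49/3)*114 = 5 + (47/2)*114 = 5 + 2679 = 2684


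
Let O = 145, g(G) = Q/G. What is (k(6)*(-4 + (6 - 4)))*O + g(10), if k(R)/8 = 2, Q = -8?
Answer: -23204/5 ≈ -4640.8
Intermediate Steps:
g(G) = -8/G
k(R) = 16 (k(R) = 8*2 = 16)
(k(6)*(-4 + (6 - 4)))*O + g(10) = (16*(-4 + (6 - 4)))*145 - 8/10 = (16*(-4 + 2))*145 - 8*⅒ = (16*(-2))*145 - ⅘ = -32*145 - ⅘ = -4640 - ⅘ = -23204/5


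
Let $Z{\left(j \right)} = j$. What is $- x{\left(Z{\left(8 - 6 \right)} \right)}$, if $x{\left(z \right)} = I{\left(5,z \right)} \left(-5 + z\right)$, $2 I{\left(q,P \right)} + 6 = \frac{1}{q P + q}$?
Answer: $- \frac{89}{10} \approx -8.9$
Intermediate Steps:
$I{\left(q,P \right)} = -3 + \frac{1}{2 \left(q + P q\right)}$ ($I{\left(q,P \right)} = -3 + \frac{1}{2 \left(q P + q\right)} = -3 + \frac{1}{2 \left(P q + q\right)} = -3 + \frac{1}{2 \left(q + P q\right)}$)
$x{\left(z \right)} = \frac{\left(-29 - 30 z\right) \left(-5 + z\right)}{10 \left(1 + z\right)}$ ($x{\left(z \right)} = \frac{1 - 30 - 6 z 5}{2 \cdot 5 \left(1 + z\right)} \left(-5 + z\right) = \frac{1}{2} \cdot \frac{1}{5} \frac{1}{1 + z} \left(1 - 30 - 30 z\right) \left(-5 + z\right) = \frac{1}{2} \cdot \frac{1}{5} \frac{1}{1 + z} \left(-29 - 30 z\right) \left(-5 + z\right) = \frac{-29 - 30 z}{10 \left(1 + z\right)} \left(-5 + z\right) = \frac{\left(-29 - 30 z\right) \left(-5 + z\right)}{10 \left(1 + z\right)}$)
$- x{\left(Z{\left(8 - 6 \right)} \right)} = - \frac{\left(-1\right) \left(-5 + \left(8 - 6\right)\right) \left(29 + 30 \left(8 - 6\right)\right)}{10 + 10 \left(8 - 6\right)} = - \frac{\left(-1\right) \left(-5 + 2\right) \left(29 + 30 \cdot 2\right)}{10 + 10 \cdot 2} = - \frac{\left(-1\right) \left(-3\right) \left(29 + 60\right)}{10 + 20} = - \frac{\left(-1\right) \left(-3\right) 89}{30} = \left(-1\right) \frac{89}{10} = - \frac{89}{10}$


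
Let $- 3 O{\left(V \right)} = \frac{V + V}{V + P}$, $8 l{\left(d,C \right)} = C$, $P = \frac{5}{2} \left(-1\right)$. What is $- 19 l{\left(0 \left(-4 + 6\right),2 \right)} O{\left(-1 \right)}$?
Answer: $\frac{19}{21} \approx 0.90476$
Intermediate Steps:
$P = - \frac{5}{2}$ ($P = 5 \cdot \frac{1}{2} \left(-1\right) = \frac{5}{2} \left(-1\right) = - \frac{5}{2} \approx -2.5$)
$l{\left(d,C \right)} = \frac{C}{8}$
$O{\left(V \right)} = - \frac{2 V}{3 \left(- \frac{5}{2} + V\right)}$ ($O{\left(V \right)} = - \frac{\left(V + V\right) \frac{1}{V - \frac{5}{2}}}{3} = - \frac{2 V \frac{1}{- \frac{5}{2} + V}}{3} = - \frac{2 V}{3 \left(- \frac{5}{2} + V\right)}$)
$- 19 l{\left(0 \left(-4 + 6\right),2 \right)} O{\left(-1 \right)} = - 19 \cdot \frac{1}{8} \cdot 2 \left(\left(-4\right) \left(-1\right) \frac{1}{-15 + 6 \left(-1\right)}\right) = \left(-19\right) \frac{1}{4} \left(\left(-4\right) \left(-1\right) \frac{1}{-15 - 6}\right) = - \frac{19 \left(\left(-4\right) \left(-1\right) \frac{1}{-21}\right)}{4} = - \frac{19 \left(\left(-4\right) \left(-1\right) \left(- \frac{1}{21}\right)\right)}{4} = \left(- \frac{19}{4}\right) \left(- \frac{4}{21}\right) = \frac{19}{21}$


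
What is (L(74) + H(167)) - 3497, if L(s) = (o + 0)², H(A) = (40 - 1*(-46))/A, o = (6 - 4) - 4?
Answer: -583245/167 ≈ -3492.5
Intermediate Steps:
o = -2 (o = 2 - 4 = -2)
H(A) = 86/A (H(A) = (40 + 46)/A = 86/A)
L(s) = 4 (L(s) = (-2 + 0)² = (-2)² = 4)
(L(74) + H(167)) - 3497 = (4 + 86/167) - 3497 = 754/167 - 3497 = -583245/167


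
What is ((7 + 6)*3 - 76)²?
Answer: 1369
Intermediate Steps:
((7 + 6)*3 - 76)² = (13*3 - 76)² = (39 - 76)² = (-37)² = 1369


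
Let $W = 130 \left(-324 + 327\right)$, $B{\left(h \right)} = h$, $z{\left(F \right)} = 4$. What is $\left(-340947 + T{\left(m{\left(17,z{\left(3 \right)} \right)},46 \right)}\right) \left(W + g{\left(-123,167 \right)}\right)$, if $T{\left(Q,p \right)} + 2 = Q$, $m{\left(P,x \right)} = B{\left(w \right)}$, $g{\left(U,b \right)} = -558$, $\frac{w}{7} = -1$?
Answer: $57280608$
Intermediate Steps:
$w = -7$ ($w = 7 \left(-1\right) = -7$)
$m{\left(P,x \right)} = -7$
$W = 390$ ($W = 130 \cdot 3 = 390$)
$T{\left(Q,p \right)} = -2 + Q$
$\left(-340947 + T{\left(m{\left(17,z{\left(3 \right)} \right)},46 \right)}\right) \left(W + g{\left(-123,167 \right)}\right) = \left(-340947 - 9\right) \left(390 - 558\right) = \left(-340947 - 9\right) \left(-168\right) = \left(-340956\right) \left(-168\right) = 57280608$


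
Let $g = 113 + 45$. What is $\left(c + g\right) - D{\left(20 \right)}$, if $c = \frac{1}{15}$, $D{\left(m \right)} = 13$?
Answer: $\frac{2176}{15} \approx 145.07$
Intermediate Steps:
$c = \frac{1}{15} \approx 0.066667$
$g = 158$
$\left(c + g\right) - D{\left(20 \right)} = \left(\frac{1}{15} + 158\right) - 13 = \frac{2371}{15} - 13 = \frac{2176}{15}$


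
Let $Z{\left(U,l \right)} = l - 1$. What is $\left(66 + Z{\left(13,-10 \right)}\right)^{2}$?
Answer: $3025$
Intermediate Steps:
$Z{\left(U,l \right)} = -1 + l$ ($Z{\left(U,l \right)} = l - 1 = -1 + l$)
$\left(66 + Z{\left(13,-10 \right)}\right)^{2} = \left(66 - 11\right)^{2} = 55^{2} = 3025$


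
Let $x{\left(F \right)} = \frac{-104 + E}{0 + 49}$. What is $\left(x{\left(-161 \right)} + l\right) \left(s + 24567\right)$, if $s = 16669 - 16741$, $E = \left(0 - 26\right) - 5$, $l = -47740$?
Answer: $- \frac{57303480525}{49} \approx -1.1695 \cdot 10^{9}$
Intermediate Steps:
$E = -31$ ($E = -26 - 5 = -31$)
$x{\left(F \right)} = - \frac{135}{49}$ ($x{\left(F \right)} = \frac{-104 - 31}{0 + 49} = - \frac{135}{49}$)
$s = -72$
$\left(x{\left(-161 \right)} + l\right) \left(s + 24567\right) = \left(- \frac{135}{49} - 47740\right) \left(-72 + 24567\right) = \left(- \frac{2339395}{49}\right) 24495 = - \frac{57303480525}{49}$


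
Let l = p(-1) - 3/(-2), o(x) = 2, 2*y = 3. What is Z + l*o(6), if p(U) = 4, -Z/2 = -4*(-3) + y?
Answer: -16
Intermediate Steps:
y = 3/2 (y = (1/2)*3 = 3/2 ≈ 1.5000)
Z = -27 (Z = -2*(-4*(-3) + 3/2) = -2*(12 + 3/2) = -2*27/2 = -27)
l = 11/2 (l = 4 - 3/(-2) = 4 - 3*(-1)/2 = 4 - 1*(-3/2) = 4 + 3/2 = 11/2 ≈ 5.5000)
Z + l*o(6) = -27 + (11/2)*2 = -27 + 11 = -16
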